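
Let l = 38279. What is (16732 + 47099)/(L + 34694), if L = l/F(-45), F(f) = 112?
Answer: 7149072/3924007 ≈ 1.8219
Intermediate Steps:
L = 38279/112 ≈ 341.78
(16732 + 47099)/(L + 34694) = (16732 + 47099)/(38279/112 + 34694) = 63831/(3924007/112) = 63831*(112/3924007) = 7149072/3924007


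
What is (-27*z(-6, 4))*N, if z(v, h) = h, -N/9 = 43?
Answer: 41796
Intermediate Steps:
N = -387 (N = -9*43 = -387)
(-27*z(-6, 4))*N = -27*4*(-387) = -108*(-387) = 41796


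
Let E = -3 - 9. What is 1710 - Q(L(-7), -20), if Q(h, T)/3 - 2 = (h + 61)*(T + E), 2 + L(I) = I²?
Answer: 12072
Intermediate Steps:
E = -12
L(I) = -2 + I²
Q(h, T) = 6 + 3*(-12 + T)*(61 + h) (Q(h, T) = 6 + 3*((h + 61)*(T - 12)) = 6 + 3*((61 + h)*(-12 + T)) = 6 + 3*((-12 + T)*(61 + h)) = 6 + 3*(-12 + T)*(61 + h))
1710 - Q(L(-7), -20) = 1710 - (-2190 - 36*(-2 + (-7)²) + 183*(-20) + 3*(-20)*(-2 + (-7)²)) = 1710 - (-2190 - 36*(-2 + 49) - 3660 + 3*(-20)*(-2 + 49)) = 1710 - (-2190 - 36*47 - 3660 + 3*(-20)*47) = 1710 - (-2190 - 1692 - 3660 - 2820) = 1710 - 1*(-10362) = 1710 + 10362 = 12072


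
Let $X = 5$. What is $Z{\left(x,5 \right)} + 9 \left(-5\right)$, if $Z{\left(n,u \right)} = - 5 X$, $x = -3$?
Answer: $-70$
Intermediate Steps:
$Z{\left(n,u \right)} = -25$ ($Z{\left(n,u \right)} = \left(-5\right) 5 = -25$)
$Z{\left(x,5 \right)} + 9 \left(-5\right) = -25 + 9 \left(-5\right) = -25 - 45 = -70$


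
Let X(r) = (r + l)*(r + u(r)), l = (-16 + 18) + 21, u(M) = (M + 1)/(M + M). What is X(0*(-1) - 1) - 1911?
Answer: -1933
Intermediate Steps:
u(M) = (1 + M)/(2*M) (u(M) = (1 + M)/((2*M)) = (1 + M)*(1/(2*M)) = (1 + M)/(2*M))
l = 23 (l = 2 + 21 = 23)
X(r) = (23 + r)*(r + (1 + r)/(2*r)) (X(r) = (r + 23)*(r + (1 + r)/(2*r)) = (23 + r)*(r + (1 + r)/(2*r)))
X(0*(-1) - 1) - 1911 = (12 + (0*(-1) - 1)² + 23/(2*(0*(-1) - 1)) + 47*(0*(-1) - 1)/2) - 1911 = (12 + (0 - 1)² + 23/(2*(0 - 1)) + 47*(0 - 1)/2) - 1911 = (12 + (-1)² + (23/2)/(-1) + (47/2)*(-1)) - 1911 = (12 + 1 + (23/2)*(-1) - 47/2) - 1911 = (12 + 1 - 23/2 - 47/2) - 1911 = -22 - 1911 = -1933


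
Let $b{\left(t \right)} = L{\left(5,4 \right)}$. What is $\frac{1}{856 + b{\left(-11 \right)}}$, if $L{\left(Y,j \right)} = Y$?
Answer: $\frac{1}{861} \approx 0.0011614$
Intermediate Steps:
$b{\left(t \right)} = 5$
$\frac{1}{856 + b{\left(-11 \right)}} = \frac{1}{856 + 5} = \frac{1}{861}$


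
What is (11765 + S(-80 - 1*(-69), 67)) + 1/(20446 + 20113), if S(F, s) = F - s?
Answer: 474013034/40559 ≈ 11687.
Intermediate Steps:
(11765 + S(-80 - 1*(-69), 67)) + 1/(20446 + 20113) = (11765 + ((-80 - 1*(-69)) - 1*67)) + 1/(20446 + 20113) = (11765 + ((-80 + 69) - 67)) + 1/40559 = (11765 + (-11 - 67)) + 1/40559 = (11765 - 78) + 1/40559 = 11687 + 1/40559 = 474013034/40559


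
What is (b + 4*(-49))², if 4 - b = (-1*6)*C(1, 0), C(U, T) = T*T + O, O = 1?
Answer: 34596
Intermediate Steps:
C(U, T) = 1 + T² (C(U, T) = T*T + 1 = T² + 1 = 1 + T²)
b = 10 (b = 4 - (-1*6)*(1 + 0²) = 4 - (-6)*(1 + 0) = 4 - (-6) = 4 - 1*(-6) = 4 + 6 = 10)
(b + 4*(-49))² = (10 + 4*(-49))² = (10 - 196)² = (-186)² = 34596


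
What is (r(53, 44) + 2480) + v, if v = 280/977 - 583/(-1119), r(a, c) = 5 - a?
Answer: 2659698527/1093263 ≈ 2432.8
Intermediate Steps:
v = 882911/1093263 (v = 280*(1/977) - 583*(-1/1119) = 280/977 + 583/1119 = 882911/1093263 ≈ 0.80759)
(r(53, 44) + 2480) + v = ((5 - 1*53) + 2480) + 882911/1093263 = ((5 - 53) + 2480) + 882911/1093263 = (-48 + 2480) + 882911/1093263 = 2432 + 882911/1093263 = 2659698527/1093263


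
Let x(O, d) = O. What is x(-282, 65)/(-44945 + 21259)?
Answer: 141/11843 ≈ 0.011906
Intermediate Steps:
x(-282, 65)/(-44945 + 21259) = -282/(-44945 + 21259) = -282/(-23686) = -282*(-1/23686) = 141/11843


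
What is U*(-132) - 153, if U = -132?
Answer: 17271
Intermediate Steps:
U*(-132) - 153 = -132*(-132) - 153 = 17424 - 153 = 17271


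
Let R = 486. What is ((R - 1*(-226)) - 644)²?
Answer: 4624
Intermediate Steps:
((R - 1*(-226)) - 644)² = ((486 - 1*(-226)) - 644)² = ((486 + 226) - 644)² = (712 - 644)² = 68² = 4624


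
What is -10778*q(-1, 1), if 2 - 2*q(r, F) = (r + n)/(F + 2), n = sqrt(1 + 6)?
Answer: -37723/3 + 5389*sqrt(7)/3 ≈ -7821.7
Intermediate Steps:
n = sqrt(7) ≈ 2.6458
q(r, F) = 1 - (r + sqrt(7))/(2*(2 + F)) (q(r, F) = 1 - (r + sqrt(7))/(2*(F + 2)) = 1 - (r + sqrt(7))/(2*(2 + F)))
-10778*q(-1, 1) = -5389*(4 - 1*(-1) - sqrt(7) + 2*1)/(2 + 1) = -5389*(4 + 1 - sqrt(7) + 2)/3 = -5389*(7 - sqrt(7))/3 = -10778*(7/6 - sqrt(7)/6) = -37723/3 + 5389*sqrt(7)/3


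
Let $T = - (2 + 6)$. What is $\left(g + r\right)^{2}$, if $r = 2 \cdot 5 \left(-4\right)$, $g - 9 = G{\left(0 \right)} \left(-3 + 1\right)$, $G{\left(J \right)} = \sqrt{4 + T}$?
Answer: $945 + 248 i \approx 945.0 + 248.0 i$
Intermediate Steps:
$T = -8$ ($T = \left(-1\right) 8 = -8$)
$G{\left(J \right)} = 2 i$ ($G{\left(J \right)} = \sqrt{4 - 8} = \sqrt{-4} = 2 i$)
$g = 9 - 4 i$ ($g = 9 + 2 i \left(-3 + 1\right) = 9 + 2 i \left(-2\right) = 9 - 4 i \approx 9.0 - 4.0 i$)
$r = -40$ ($r = 10 \left(-4\right) = -40$)
$\left(g + r\right)^{2} = \left(\left(9 - 4 i\right) - 40\right)^{2} = \left(-31 - 4 i\right)^{2}$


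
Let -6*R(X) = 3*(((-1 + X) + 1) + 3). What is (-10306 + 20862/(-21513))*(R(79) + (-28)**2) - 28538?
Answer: -55120727038/7171 ≈ -7.6866e+6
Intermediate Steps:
R(X) = -3/2 - X/2 (R(X) = -(((-1 + X) + 1) + 3)/2 = -(X + 3)/2 = -(3 + X)/2 = -(9 + 3*X)/6 = -3/2 - X/2)
(-10306 + 20862/(-21513))*(R(79) + (-28)**2) - 28538 = (-10306 + 20862/(-21513))*((-3/2 - 1/2*79) + (-28)**2) - 28538 = (-10306 + 20862*(-1/21513))*((-3/2 - 79/2) + 784) - 28538 = (-10306 - 6954/7171)*(-41 + 784) - 28538 = -73911280/7171*743 - 28538 = -54916081040/7171 - 28538 = -55120727038/7171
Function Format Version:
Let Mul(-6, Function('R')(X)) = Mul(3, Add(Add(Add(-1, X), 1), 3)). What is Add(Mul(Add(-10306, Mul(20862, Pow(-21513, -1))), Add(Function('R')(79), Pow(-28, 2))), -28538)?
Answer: Rational(-55120727038, 7171) ≈ -7.6866e+6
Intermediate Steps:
Function('R')(X) = Add(Rational(-3, 2), Mul(Rational(-1, 2), X)) (Function('R')(X) = Mul(Rational(-1, 6), Mul(3, Add(Add(Add(-1, X), 1), 3))) = Mul(Rational(-1, 6), Mul(3, Add(X, 3))) = Mul(Rational(-1, 6), Mul(3, Add(3, X))) = Mul(Rational(-1, 6), Add(9, Mul(3, X))) = Add(Rational(-3, 2), Mul(Rational(-1, 2), X)))
Add(Mul(Add(-10306, Mul(20862, Pow(-21513, -1))), Add(Function('R')(79), Pow(-28, 2))), -28538) = Add(Mul(Add(-10306, Mul(20862, Pow(-21513, -1))), Add(Add(Rational(-3, 2), Mul(Rational(-1, 2), 79)), Pow(-28, 2))), -28538) = Add(Mul(Add(-10306, Mul(20862, Rational(-1, 21513))), Add(Add(Rational(-3, 2), Rational(-79, 2)), 784)), -28538) = Add(Mul(Add(-10306, Rational(-6954, 7171)), Add(-41, 784)), -28538) = Add(Mul(Rational(-73911280, 7171), 743), -28538) = Add(Rational(-54916081040, 7171), -28538) = Rational(-55120727038, 7171)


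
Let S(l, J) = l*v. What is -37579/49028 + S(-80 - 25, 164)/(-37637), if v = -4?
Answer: -1434952583/1845266836 ≈ -0.77764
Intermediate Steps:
S(l, J) = -4*l (S(l, J) = l*(-4) = -4*l)
-37579/49028 + S(-80 - 25, 164)/(-37637) = -37579/49028 - 4*(-80 - 25)/(-37637) = -37579*1/49028 - 4*(-105)*(-1/37637) = -37579/49028 + 420*(-1/37637) = -37579/49028 - 420/37637 = -1434952583/1845266836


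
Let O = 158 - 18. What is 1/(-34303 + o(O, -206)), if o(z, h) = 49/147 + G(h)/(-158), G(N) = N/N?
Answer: -474/16259467 ≈ -2.9152e-5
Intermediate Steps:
G(N) = 1
O = 140
o(z, h) = 155/474 (o(z, h) = 49/147 + 1/(-158) = 49*(1/147) + 1*(-1/158) = ⅓ - 1/158 = 155/474)
1/(-34303 + o(O, -206)) = 1/(-34303 + 155/474) = 1/(-16259467/474) = -474/16259467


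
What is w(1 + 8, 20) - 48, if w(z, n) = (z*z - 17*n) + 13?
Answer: -294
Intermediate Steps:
w(z, n) = 13 + z² - 17*n (w(z, n) = (z² - 17*n) + 13 = 13 + z² - 17*n)
w(1 + 8, 20) - 48 = (13 + (1 + 8)² - 17*20) - 48 = (13 + 9² - 340) - 48 = (13 + 81 - 340) - 48 = -246 - 48 = -294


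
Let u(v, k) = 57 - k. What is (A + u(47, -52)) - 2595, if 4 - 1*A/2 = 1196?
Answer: -4870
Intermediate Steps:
A = -2384 (A = 8 - 2*1196 = 8 - 2392 = -2384)
(A + u(47, -52)) - 2595 = (-2384 + (57 - 1*(-52))) - 2595 = (-2384 + (57 + 52)) - 2595 = (-2384 + 109) - 2595 = -2275 - 2595 = -4870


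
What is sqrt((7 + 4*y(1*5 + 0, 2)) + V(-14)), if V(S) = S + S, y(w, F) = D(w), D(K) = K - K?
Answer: I*sqrt(21) ≈ 4.5826*I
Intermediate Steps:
D(K) = 0
y(w, F) = 0
V(S) = 2*S
sqrt((7 + 4*y(1*5 + 0, 2)) + V(-14)) = sqrt((7 + 4*0) + 2*(-14)) = sqrt((7 + 0) - 28) = sqrt(7 - 28) = sqrt(-21) = I*sqrt(21)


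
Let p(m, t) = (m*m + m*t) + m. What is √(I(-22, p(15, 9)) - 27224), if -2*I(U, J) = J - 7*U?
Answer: I*√109954/2 ≈ 165.8*I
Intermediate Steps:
p(m, t) = m + m² + m*t (p(m, t) = (m² + m*t) + m = m + m² + m*t)
I(U, J) = -J/2 + 7*U/2 (I(U, J) = -(J - 7*U)/2 = -J/2 + 7*U/2)
√(I(-22, p(15, 9)) - 27224) = √((-15*(1 + 15 + 9)/2 + (7/2)*(-22)) - 27224) = √((-15*25/2 - 77) - 27224) = √((-½*375 - 77) - 27224) = √((-375/2 - 77) - 27224) = √(-529/2 - 27224) = √(-54977/2) = I*√109954/2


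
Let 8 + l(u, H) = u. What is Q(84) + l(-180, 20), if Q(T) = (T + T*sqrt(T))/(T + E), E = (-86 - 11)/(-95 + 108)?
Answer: -185968/995 + 2184*sqrt(21)/995 ≈ -176.84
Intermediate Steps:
l(u, H) = -8 + u
E = -97/13 ≈ -7.4615
Q(T) = (T + T**(3/2))/(-97/13 + T) (Q(T) = (T + T*sqrt(T))/(T - 97/13) = (T + T**(3/2))/(-97/13 + T))
Q(84) + l(-180, 20) = 13*(84 + 84**(3/2))/(-97 + 13*84) + (-8 - 180) = 13*(84 + 168*sqrt(21))/(-97 + 1092) - 188 = 13*(84 + 168*sqrt(21))/995 - 188 = 13*(1/995)*(84 + 168*sqrt(21)) - 188 = (1092/995 + 2184*sqrt(21)/995) - 188 = -185968/995 + 2184*sqrt(21)/995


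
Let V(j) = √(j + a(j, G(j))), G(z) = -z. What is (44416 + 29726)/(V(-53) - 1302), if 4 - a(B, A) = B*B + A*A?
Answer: -32177628/566957 - 24714*I*√5667/566957 ≈ -56.755 - 3.2815*I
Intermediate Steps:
a(B, A) = 4 - A² - B² (a(B, A) = 4 - (B*B + A*A) = 4 - (B² + A²) = 4 - (A² + B²) = 4 + (-A² - B²) = 4 - A² - B²)
V(j) = √(4 + j - 2*j²) (V(j) = √(j + (4 - (-j)² - j²)) = √(j + (4 - j² - j²)) = √(j + (4 - 2*j²)) = √(4 + j - 2*j²))
(44416 + 29726)/(V(-53) - 1302) = (44416 + 29726)/(√(4 - 53 - 2*(-53)²) - 1302) = 74142/(√(4 - 53 - 2*2809) - 1302) = 74142/(√(4 - 53 - 5618) - 1302) = 74142/(√(-5667) - 1302) = 74142/(I*√5667 - 1302) = 74142/(-1302 + I*√5667)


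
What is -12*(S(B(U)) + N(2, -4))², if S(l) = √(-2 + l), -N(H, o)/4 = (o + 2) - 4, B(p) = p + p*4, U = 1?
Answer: -6948 - 576*√3 ≈ -7945.7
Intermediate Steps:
B(p) = 5*p (B(p) = p + 4*p = 5*p)
N(H, o) = 8 - 4*o (N(H, o) = -4*((o + 2) - 4) = -4*((2 + o) - 4) = -4*(-2 + o) = 8 - 4*o)
-12*(S(B(U)) + N(2, -4))² = -12*(√(-2 + 5*1) + (8 - 4*(-4)))² = -12*(√(-2 + 5) + (8 + 16))² = -12*(√3 + 24)² = -12*(24 + √3)²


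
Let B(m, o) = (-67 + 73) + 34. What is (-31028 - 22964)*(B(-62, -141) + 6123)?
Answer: -332752696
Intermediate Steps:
B(m, o) = 40 (B(m, o) = 6 + 34 = 40)
(-31028 - 22964)*(B(-62, -141) + 6123) = (-31028 - 22964)*(40 + 6123) = -53992*6163 = -332752696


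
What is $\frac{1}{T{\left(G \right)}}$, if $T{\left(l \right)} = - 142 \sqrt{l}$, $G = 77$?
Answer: $- \frac{\sqrt{77}}{10934} \approx -0.00080254$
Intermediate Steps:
$\frac{1}{T{\left(G \right)}} = \frac{1}{\left(-142\right) \sqrt{77}} = - \frac{\sqrt{77}}{10934}$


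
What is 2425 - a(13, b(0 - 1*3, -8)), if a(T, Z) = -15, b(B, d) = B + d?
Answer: 2440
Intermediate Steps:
2425 - a(13, b(0 - 1*3, -8)) = 2425 - 1*(-15) = 2425 + 15 = 2440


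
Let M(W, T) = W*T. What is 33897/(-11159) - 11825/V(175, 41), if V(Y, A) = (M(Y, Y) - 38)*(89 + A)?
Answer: -26983387049/8874328658 ≈ -3.0406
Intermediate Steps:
M(W, T) = T*W
V(Y, A) = (-38 + Y**2)*(89 + A) (V(Y, A) = (Y*Y - 38)*(89 + A) = (Y**2 - 38)*(89 + A) = (-38 + Y**2)*(89 + A))
33897/(-11159) - 11825/V(175, 41) = 33897/(-11159) - 11825/(-3382 - 38*41 + 89*175**2 + 41*175**2) = 33897*(-1/11159) - 11825/(-3382 - 1558 + 89*30625 + 41*30625) = -33897/11159 - 11825/(-3382 - 1558 + 2725625 + 1255625) = -33897/11159 - 11825/3976310 = -33897/11159 - 11825*1/3976310 = -33897/11159 - 2365/795262 = -26983387049/8874328658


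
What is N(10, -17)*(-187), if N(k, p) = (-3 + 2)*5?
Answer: 935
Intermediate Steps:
N(k, p) = -5 (N(k, p) = -1*5 = -5)
N(10, -17)*(-187) = -5*(-187) = 935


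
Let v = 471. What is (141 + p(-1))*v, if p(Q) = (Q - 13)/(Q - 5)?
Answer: 67510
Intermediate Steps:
p(Q) = (-13 + Q)/(-5 + Q)
(141 + p(-1))*v = (141 + (-13 - 1)/(-5 - 1))*471 = (141 - 14/(-6))*471 = (141 - 1/6*(-14))*471 = (141 + 7/3)*471 = (430/3)*471 = 67510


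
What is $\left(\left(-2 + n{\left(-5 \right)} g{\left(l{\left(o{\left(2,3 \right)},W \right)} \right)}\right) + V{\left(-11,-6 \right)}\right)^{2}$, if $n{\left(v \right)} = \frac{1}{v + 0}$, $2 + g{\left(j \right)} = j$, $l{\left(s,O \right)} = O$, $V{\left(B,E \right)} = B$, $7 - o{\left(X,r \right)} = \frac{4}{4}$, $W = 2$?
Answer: $169$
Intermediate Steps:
$o{\left(X,r \right)} = 6$ ($o{\left(X,r \right)} = 7 - \frac{4}{4} = 7 - 4 \cdot \frac{1}{4} = 7 - 1 = 6$)
$g{\left(j \right)} = -2 + j$
$n{\left(v \right)} = \frac{1}{v}$
$\left(\left(-2 + n{\left(-5 \right)} g{\left(l{\left(o{\left(2,3 \right)},W \right)} \right)}\right) + V{\left(-11,-6 \right)}\right)^{2} = \left(\left(-2 + \frac{-2 + 2}{-5}\right) - 11\right)^{2} = \left(\left(-2 - 0\right) - 11\right)^{2} = \left(\left(-2 + 0\right) - 11\right)^{2} = \left(-2 - 11\right)^{2} = \left(-13\right)^{2} = 169$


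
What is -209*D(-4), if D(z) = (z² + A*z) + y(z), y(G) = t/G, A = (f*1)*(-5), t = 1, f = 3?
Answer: -63327/4 ≈ -15832.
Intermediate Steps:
A = -15 (A = (3*1)*(-5) = 3*(-5) = -15)
y(G) = 1/G
D(z) = 1/z + z² - 15*z (D(z) = (z² - 15*z) + 1/z = 1/z + z² - 15*z)
-209*D(-4) = -209*(1 + (-4)²*(-15 - 4))/(-4) = -(-209)*(1 + 16*(-19))/4 = -(-209)*(1 - 304)/4 = -(-209)*(-303)/4 = -209*303/4 = -63327/4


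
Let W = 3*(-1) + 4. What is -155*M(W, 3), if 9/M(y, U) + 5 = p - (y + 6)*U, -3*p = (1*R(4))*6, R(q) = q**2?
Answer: 1395/58 ≈ 24.052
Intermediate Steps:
W = 1 (W = -3 + 4 = 1)
p = -32 (p = -1*4**2*6/3 = -1*16*6/3 = -16*6/3 = -1/3*96 = -32)
M(y, U) = 9/(-37 - U*(6 + y)) (M(y, U) = 9/(-5 + (-32 - (y + 6)*U)) = 9/(-5 + (-32 - (6 + y)*U)) = 9/(-5 + (-32 - U*(6 + y))) = 9/(-37 - U*(6 + y)))
-155*M(W, 3) = -(-1395)/(37 + 6*3 + 3*1) = -(-1395)/(37 + 18 + 3) = -(-1395)/58 = -155*(-9/58) = 1395/58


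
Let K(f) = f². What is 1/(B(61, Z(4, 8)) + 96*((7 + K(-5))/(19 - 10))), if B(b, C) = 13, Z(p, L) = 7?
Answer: 3/1063 ≈ 0.0028222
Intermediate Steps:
1/(B(61, Z(4, 8)) + 96*((7 + K(-5))/(19 - 10))) = 1/(13 + 96*((7 + (-5)²)/(19 - 10))) = 1/(13 + 96*((7 + 25)/9)) = 1/(13 + 96*(32*(⅑))) = 1/(13 + 96*(32/9)) = 1/(13 + 1024/3) = 1/(1063/3) = 3/1063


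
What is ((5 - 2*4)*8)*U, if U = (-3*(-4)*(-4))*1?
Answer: 1152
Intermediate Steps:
U = -48 (U = (12*(-4))*1 = -48*1 = -48)
((5 - 2*4)*8)*U = ((5 - 2*4)*8)*(-48) = ((5 - 8)*8)*(-48) = -3*8*(-48) = -24*(-48) = 1152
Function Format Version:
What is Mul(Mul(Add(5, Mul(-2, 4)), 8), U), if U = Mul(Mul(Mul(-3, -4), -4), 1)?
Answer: 1152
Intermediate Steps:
U = -48 (U = Mul(Mul(12, -4), 1) = Mul(-48, 1) = -48)
Mul(Mul(Add(5, Mul(-2, 4)), 8), U) = Mul(Mul(Add(5, Mul(-2, 4)), 8), -48) = Mul(Mul(Add(5, -8), 8), -48) = Mul(Mul(-3, 8), -48) = Mul(-24, -48) = 1152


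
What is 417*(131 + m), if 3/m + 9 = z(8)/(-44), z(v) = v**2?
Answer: 6268344/115 ≈ 54507.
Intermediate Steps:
m = -33/115 (m = 3/(-9 + 8**2/(-44)) = 3/(-9 + 64*(-1/44)) = 3/(-9 - 16/11) = 3/(-115/11) = 3*(-11/115) = -33/115 ≈ -0.28696)
417*(131 + m) = 417*(131 - 33/115) = 417*(15032/115) = 6268344/115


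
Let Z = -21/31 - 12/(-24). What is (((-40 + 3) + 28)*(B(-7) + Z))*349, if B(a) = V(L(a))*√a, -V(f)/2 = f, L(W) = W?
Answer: 34551/62 - 43974*I*√7 ≈ 557.27 - 1.1634e+5*I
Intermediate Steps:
V(f) = -2*f
Z = -11/62 (Z = -21*1/31 - 12*(-1/24) = -21/31 + ½ = -11/62 ≈ -0.17742)
B(a) = -2*a^(3/2) (B(a) = (-2*a)*√a = -2*a^(3/2))
(((-40 + 3) + 28)*(B(-7) + Z))*349 = (((-40 + 3) + 28)*(-(-14)*I*√7 - 11/62))*349 = ((-37 + 28)*(-(-14)*I*√7 - 11/62))*349 = -9*(14*I*√7 - 11/62)*349 = -9*(-11/62 + 14*I*√7)*349 = (99/62 - 126*I*√7)*349 = 34551/62 - 43974*I*√7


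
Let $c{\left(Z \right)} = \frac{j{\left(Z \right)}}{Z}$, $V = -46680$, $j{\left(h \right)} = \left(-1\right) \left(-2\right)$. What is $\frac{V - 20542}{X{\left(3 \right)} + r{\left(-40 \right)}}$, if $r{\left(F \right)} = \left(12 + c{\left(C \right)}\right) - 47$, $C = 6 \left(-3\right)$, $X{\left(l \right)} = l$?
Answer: $\frac{604998}{289} \approx 2093.4$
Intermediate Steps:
$j{\left(h \right)} = 2$
$C = -18$
$c{\left(Z \right)} = \frac{2}{Z}$
$r{\left(F \right)} = - \frac{316}{9}$ ($r{\left(F \right)} = \left(12 + \frac{2}{-18}\right) - 47 = \left(12 + 2 \left(- \frac{1}{18}\right)\right) - 47 = \left(12 - \frac{1}{9}\right) - 47 = \frac{107}{9} - 47 = - \frac{316}{9}$)
$\frac{V - 20542}{X{\left(3 \right)} + r{\left(-40 \right)}} = \frac{-46680 - 20542}{3 - \frac{316}{9}} = - \frac{67222}{- \frac{289}{9}} = \left(-67222\right) \left(- \frac{9}{289}\right) = \frac{604998}{289}$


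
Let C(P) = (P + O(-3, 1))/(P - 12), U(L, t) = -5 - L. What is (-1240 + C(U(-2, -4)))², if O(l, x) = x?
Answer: 345885604/225 ≈ 1.5373e+6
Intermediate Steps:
C(P) = (1 + P)/(-12 + P) (C(P) = (P + 1)/(P - 12) = (1 + P)/(-12 + P))
(-1240 + C(U(-2, -4)))² = (-1240 + (1 + (-5 - 1*(-2)))/(-12 + (-5 - 1*(-2))))² = (-1240 + (1 + (-5 + 2))/(-12 + (-5 + 2)))² = (-1240 + (1 - 3)/(-12 - 3))² = (-1240 - 2/(-15))² = (-1240 - 1/15*(-2))² = (-1240 + 2/15)² = (-18598/15)² = 345885604/225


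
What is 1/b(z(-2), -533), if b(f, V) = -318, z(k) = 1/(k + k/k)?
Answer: -1/318 ≈ -0.0031447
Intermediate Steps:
z(k) = 1/(1 + k) (z(k) = 1/(k + 1) = 1/(1 + k))
1/b(z(-2), -533) = 1/(-318) = -1/318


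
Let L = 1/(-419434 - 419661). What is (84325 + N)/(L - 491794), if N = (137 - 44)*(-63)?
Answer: -65840428270/412661886431 ≈ -0.15955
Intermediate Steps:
L = -1/839095 (L = 1/(-839095) = -1/839095 ≈ -1.1918e-6)
N = -5859 (N = 93*(-63) = -5859)
(84325 + N)/(L - 491794) = (84325 - 5859)/(-1/839095 - 491794) = 78466/(-412661886431/839095) = 78466*(-839095/412661886431) = -65840428270/412661886431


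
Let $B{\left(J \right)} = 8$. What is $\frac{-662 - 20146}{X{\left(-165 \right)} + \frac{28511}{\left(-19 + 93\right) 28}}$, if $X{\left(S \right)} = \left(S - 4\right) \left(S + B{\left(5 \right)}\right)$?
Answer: $- \frac{6159168}{7857841} \approx -0.78382$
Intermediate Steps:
$X{\left(S \right)} = \left(-4 + S\right) \left(8 + S\right)$ ($X{\left(S \right)} = \left(S - 4\right) \left(S + 8\right) = \left(-4 + S\right) \left(8 + S\right)$)
$\frac{-662 - 20146}{X{\left(-165 \right)} + \frac{28511}{\left(-19 + 93\right) 28}} = \frac{-662 - 20146}{\left(-32 + \left(-165\right)^{2} + 4 \left(-165\right)\right) + \frac{28511}{\left(-19 + 93\right) 28}} = - \frac{20808}{\left(-32 + 27225 - 660\right) + \frac{28511}{74 \cdot 28}} = - \frac{20808}{26533 + \frac{28511}{2072}} = - \frac{20808}{26533 + 28511 \cdot \frac{1}{2072}} = - \frac{20808}{26533 + \frac{4073}{296}} = - \frac{20808}{\frac{7857841}{296}} = \left(-20808\right) \frac{296}{7857841} = - \frac{6159168}{7857841}$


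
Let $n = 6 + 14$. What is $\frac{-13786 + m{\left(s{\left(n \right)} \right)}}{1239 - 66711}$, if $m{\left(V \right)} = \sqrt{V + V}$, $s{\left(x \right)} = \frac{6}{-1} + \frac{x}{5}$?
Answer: $\frac{6893}{32736} - \frac{i}{32736} \approx 0.21056 - 3.0547 \cdot 10^{-5} i$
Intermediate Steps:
$n = 20$
$s{\left(x \right)} = -6 + \frac{x}{5}$ ($s{\left(x \right)} = 6 \left(-1\right) + x \frac{1}{5} = -6 + \frac{x}{5}$)
$m{\left(V \right)} = \sqrt{2} \sqrt{V}$ ($m{\left(V \right)} = \sqrt{2 V} = \sqrt{2} \sqrt{V}$)
$\frac{-13786 + m{\left(s{\left(n \right)} \right)}}{1239 - 66711} = \frac{-13786 + \sqrt{2} \sqrt{-6 + \frac{1}{5} \cdot 20}}{1239 - 66711} = \frac{-13786 + \sqrt{2} \sqrt{-6 + 4}}{-65472} = \left(-13786 + \sqrt{2} \sqrt{-2}\right) \left(- \frac{1}{65472}\right) = \left(-13786 + \sqrt{2} i \sqrt{2}\right) \left(- \frac{1}{65472}\right) = \left(-13786 + 2 i\right) \left(- \frac{1}{65472}\right) = \frac{6893}{32736} - \frac{i}{32736}$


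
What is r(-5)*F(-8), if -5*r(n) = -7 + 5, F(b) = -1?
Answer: -⅖ ≈ -0.40000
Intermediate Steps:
r(n) = ⅖ (r(n) = -(-7 + 5)/5 = -⅕*(-2) = ⅖)
r(-5)*F(-8) = (⅖)*(-1) = -⅖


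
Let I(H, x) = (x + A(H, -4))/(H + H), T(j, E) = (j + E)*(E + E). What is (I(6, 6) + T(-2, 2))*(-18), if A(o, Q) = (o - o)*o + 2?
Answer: -12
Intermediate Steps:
T(j, E) = 2*E*(E + j) (T(j, E) = (E + j)*(2*E) = 2*E*(E + j))
A(o, Q) = 2 (A(o, Q) = 0*o + 2 = 0 + 2 = 2)
I(H, x) = (2 + x)/(2*H) (I(H, x) = (x + 2)/(H + H) = (2 + x)/((2*H)) = (2 + x)*(1/(2*H)) = (2 + x)/(2*H))
(I(6, 6) + T(-2, 2))*(-18) = ((½)*(2 + 6)/6 + 2*2*(2 - 2))*(-18) = ((½)*(⅙)*8 + 2*2*0)*(-18) = (⅔ + 0)*(-18) = (⅔)*(-18) = -12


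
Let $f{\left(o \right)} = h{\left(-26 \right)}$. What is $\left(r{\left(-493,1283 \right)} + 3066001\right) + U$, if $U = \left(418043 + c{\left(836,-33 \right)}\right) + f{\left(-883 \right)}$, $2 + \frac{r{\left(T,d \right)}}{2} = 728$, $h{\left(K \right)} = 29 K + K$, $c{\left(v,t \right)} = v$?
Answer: $3485552$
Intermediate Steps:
$h{\left(K \right)} = 30 K$
$f{\left(o \right)} = -780$ ($f{\left(o \right)} = 30 \left(-26\right) = -780$)
$r{\left(T,d \right)} = 1452$ ($r{\left(T,d \right)} = -4 + 2 \cdot 728 = -4 + 1456 = 1452$)
$U = 418099$ ($U = \left(418043 + 836\right) - 780 = 418879 - 780 = 418099$)
$\left(r{\left(-493,1283 \right)} + 3066001\right) + U = \left(1452 + 3066001\right) + 418099 = 3067453 + 418099 = 3485552$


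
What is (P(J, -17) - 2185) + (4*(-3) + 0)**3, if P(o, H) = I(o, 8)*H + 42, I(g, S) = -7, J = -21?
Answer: -3752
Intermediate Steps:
P(o, H) = 42 - 7*H (P(o, H) = -7*H + 42 = 42 - 7*H)
(P(J, -17) - 2185) + (4*(-3) + 0)**3 = ((42 - 7*(-17)) - 2185) + (4*(-3) + 0)**3 = ((42 + 119) - 2185) + (-12 + 0)**3 = (161 - 2185) + (-12)**3 = -2024 - 1728 = -3752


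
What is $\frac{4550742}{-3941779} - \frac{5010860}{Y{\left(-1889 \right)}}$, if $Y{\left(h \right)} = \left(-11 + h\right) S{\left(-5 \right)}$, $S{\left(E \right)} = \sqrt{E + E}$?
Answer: $- \frac{4550742}{3941779} - \frac{250543 i \sqrt{10}}{950} \approx -1.1545 - 833.99 i$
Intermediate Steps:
$S{\left(E \right)} = \sqrt{2} \sqrt{E}$ ($S{\left(E \right)} = \sqrt{2 E} = \sqrt{2} \sqrt{E}$)
$Y{\left(h \right)} = i \sqrt{10} \left(-11 + h\right)$ ($Y{\left(h \right)} = \left(-11 + h\right) \sqrt{2} \sqrt{-5} = \left(-11 + h\right) \sqrt{2} i \sqrt{5} = \left(-11 + h\right) i \sqrt{10} = i \sqrt{10} \left(-11 + h\right)$)
$\frac{4550742}{-3941779} - \frac{5010860}{Y{\left(-1889 \right)}} = \frac{4550742}{-3941779} - \frac{5010860}{i \sqrt{10} \left(-11 - 1889\right)} = 4550742 \left(- \frac{1}{3941779}\right) - \frac{5010860}{i \sqrt{10} \left(-1900\right)} = - \frac{4550742}{3941779} - \frac{5010860}{\left(-1900\right) i \sqrt{10}} = - \frac{4550742}{3941779} - 5010860 \frac{i \sqrt{10}}{19000} = - \frac{4550742}{3941779} - \frac{250543 i \sqrt{10}}{950}$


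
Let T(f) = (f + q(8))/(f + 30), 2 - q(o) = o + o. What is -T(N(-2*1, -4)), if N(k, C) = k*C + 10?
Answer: -1/12 ≈ -0.083333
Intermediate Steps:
q(o) = 2 - 2*o (q(o) = 2 - (o + o) = 2 - 2*o)
N(k, C) = 10 + C*k (N(k, C) = C*k + 10 = 10 + C*k)
T(f) = (-14 + f)/(30 + f) (T(f) = (f + (2 - 2*8))/(f + 30) = (f + (2 - 16))/(30 + f) = (f - 14)/(30 + f) = (-14 + f)/(30 + f))
-T(N(-2*1, -4)) = -(-14 + (10 - (-8)))/(30 + (10 - (-8))) = -(-14 + (10 - 4*(-2)))/(30 + (10 - 4*(-2))) = -(-14 + (10 + 8))/(30 + (10 + 8)) = -(-14 + 18)/(30 + 18) = -4/48 = -1*1/12 = -1/12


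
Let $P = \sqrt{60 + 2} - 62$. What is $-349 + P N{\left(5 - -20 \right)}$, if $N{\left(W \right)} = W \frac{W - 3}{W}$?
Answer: $-1713 + 22 \sqrt{62} \approx -1539.8$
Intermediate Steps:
$N{\left(W \right)} = -3 + W$ ($N{\left(W \right)} = W \frac{-3 + W}{W} = -3 + W$)
$P = -62 + \sqrt{62}$ ($P = \sqrt{62} - 62 = -62 + \sqrt{62} \approx -54.126$)
$-349 + P N{\left(5 - -20 \right)} = -349 + \left(-62 + \sqrt{62}\right) \left(-3 + \left(5 - -20\right)\right) = -349 + \left(-62 + \sqrt{62}\right) \left(-3 + \left(5 + 20\right)\right) = -349 + \left(-62 + \sqrt{62}\right) \left(-3 + 25\right) = -349 + \left(-62 + \sqrt{62}\right) 22 = -349 - \left(1364 - 22 \sqrt{62}\right) = -1713 + 22 \sqrt{62}$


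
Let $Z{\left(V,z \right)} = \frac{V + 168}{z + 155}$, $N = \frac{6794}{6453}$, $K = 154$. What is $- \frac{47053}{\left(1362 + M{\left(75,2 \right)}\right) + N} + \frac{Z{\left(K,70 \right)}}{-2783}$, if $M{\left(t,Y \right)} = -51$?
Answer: $- \frac{8266527203503}{230505281325} \approx -35.863$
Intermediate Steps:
$N = \frac{6794}{6453}$ ($N = 6794 \cdot \frac{1}{6453} = \frac{6794}{6453} \approx 1.0528$)
$Z{\left(V,z \right)} = \frac{168 + V}{155 + z}$
$- \frac{47053}{\left(1362 + M{\left(75,2 \right)}\right) + N} + \frac{Z{\left(K,70 \right)}}{-2783} = - \frac{47053}{\left(1362 - 51\right) + \frac{6794}{6453}} + \frac{\frac{1}{155 + 70} \left(168 + 154\right)}{-2783} = - \frac{47053}{1311 + \frac{6794}{6453}} + \frac{1}{225} \cdot 322 \left(- \frac{1}{2783}\right) = - \frac{47053}{\frac{8466677}{6453}} + \frac{1}{225} \cdot 322 \left(- \frac{1}{2783}\right) = \left(-47053\right) \frac{6453}{8466677} + \frac{322}{225} \left(- \frac{1}{2783}\right) = - \frac{303633009}{8466677} - \frac{14}{27225} = - \frac{8266527203503}{230505281325}$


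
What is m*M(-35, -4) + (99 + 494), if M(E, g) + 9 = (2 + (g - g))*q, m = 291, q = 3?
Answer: -280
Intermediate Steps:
M(E, g) = -3 (M(E, g) = -9 + (2 + (g - g))*3 = -9 + (2 + 0)*3 = -9 + 2*3 = -9 + 6 = -3)
m*M(-35, -4) + (99 + 494) = 291*(-3) + (99 + 494) = -873 + 593 = -280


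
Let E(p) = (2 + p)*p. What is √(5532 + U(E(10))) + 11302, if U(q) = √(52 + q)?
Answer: 11302 + √(5532 + 2*√43) ≈ 11376.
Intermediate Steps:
E(p) = p*(2 + p)
√(5532 + U(E(10))) + 11302 = √(5532 + √(52 + 10*(2 + 10))) + 11302 = √(5532 + √(52 + 10*12)) + 11302 = √(5532 + √(52 + 120)) + 11302 = √(5532 + √172) + 11302 = √(5532 + 2*√43) + 11302 = 11302 + √(5532 + 2*√43)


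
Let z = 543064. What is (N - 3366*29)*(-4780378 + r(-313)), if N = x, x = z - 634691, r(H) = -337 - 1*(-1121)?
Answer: 904495148154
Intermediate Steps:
r(H) = 784 (r(H) = -337 + 1121 = 784)
x = -91627 (x = 543064 - 634691 = -91627)
N = -91627
(N - 3366*29)*(-4780378 + r(-313)) = (-91627 - 3366*29)*(-4780378 + 784) = (-91627 - 97614)*(-4779594) = -189241*(-4779594) = 904495148154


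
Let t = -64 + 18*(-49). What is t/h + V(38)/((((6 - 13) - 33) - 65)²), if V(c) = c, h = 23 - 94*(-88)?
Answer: -96328/870975 ≈ -0.11060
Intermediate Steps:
t = -946 (t = -64 - 882 = -946)
h = 8295 (h = 23 + 8272 = 8295)
t/h + V(38)/((((6 - 13) - 33) - 65)²) = -946/8295 + 38/((((6 - 13) - 33) - 65)²) = -946*1/8295 + 38/(((-7 - 33) - 65)²) = -946/8295 + 38/((-40 - 65)²) = -946/8295 + 38/((-105)²) = -946/8295 + 38/11025 = -96328/870975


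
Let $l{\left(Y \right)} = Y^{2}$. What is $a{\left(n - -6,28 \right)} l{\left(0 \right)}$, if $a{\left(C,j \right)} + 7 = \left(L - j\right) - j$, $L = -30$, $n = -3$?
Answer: $0$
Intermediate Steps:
$a{\left(C,j \right)} = -37 - 2 j$ ($a{\left(C,j \right)} = -7 - \left(30 + 2 j\right) = -37 - 2 j$)
$a{\left(n - -6,28 \right)} l{\left(0 \right)} = \left(-37 - 56\right) 0^{2} = \left(-37 - 56\right) 0 = \left(-93\right) 0 = 0$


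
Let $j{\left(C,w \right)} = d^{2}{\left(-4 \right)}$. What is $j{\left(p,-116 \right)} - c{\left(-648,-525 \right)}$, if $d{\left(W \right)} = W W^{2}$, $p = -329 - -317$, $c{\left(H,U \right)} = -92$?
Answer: $4188$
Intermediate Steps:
$p = -12$ ($p = -329 + 317 = -12$)
$d{\left(W \right)} = W^{3}$
$j{\left(C,w \right)} = 4096$ ($j{\left(C,w \right)} = \left(\left(-4\right)^{3}\right)^{2} = \left(-64\right)^{2} = 4096$)
$j{\left(p,-116 \right)} - c{\left(-648,-525 \right)} = 4096 - -92 = 4096 + 92 = 4188$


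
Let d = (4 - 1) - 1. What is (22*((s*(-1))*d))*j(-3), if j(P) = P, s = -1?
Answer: -132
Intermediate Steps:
d = 2 (d = 3 - 1 = 2)
(22*((s*(-1))*d))*j(-3) = (22*(-1*(-1)*2))*(-3) = (22*(1*2))*(-3) = (22*2)*(-3) = 44*(-3) = -132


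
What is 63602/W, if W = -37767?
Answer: -63602/37767 ≈ -1.6841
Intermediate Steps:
63602/W = 63602/(-37767) = 63602*(-1/37767) = -63602/37767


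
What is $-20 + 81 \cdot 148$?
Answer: $11968$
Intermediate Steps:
$-20 + 81 \cdot 148 = -20 + 11988 = 11968$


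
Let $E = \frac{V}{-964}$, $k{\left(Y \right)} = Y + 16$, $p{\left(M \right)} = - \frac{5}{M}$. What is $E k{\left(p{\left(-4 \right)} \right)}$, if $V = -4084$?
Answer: $\frac{70449}{964} \approx 73.08$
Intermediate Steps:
$k{\left(Y \right)} = 16 + Y$
$E = \frac{1021}{241}$ ($E = - \frac{4084}{-964} = \left(-4084\right) \left(- \frac{1}{964}\right) = \frac{1021}{241} \approx 4.2365$)
$E k{\left(p{\left(-4 \right)} \right)} = \frac{1021 \left(16 - \frac{5}{-4}\right)}{241} = \frac{1021 \left(16 - - \frac{5}{4}\right)}{241} = \frac{1021 \left(16 + \frac{5}{4}\right)}{241} = \frac{1021}{241} \cdot \frac{69}{4} = \frac{70449}{964}$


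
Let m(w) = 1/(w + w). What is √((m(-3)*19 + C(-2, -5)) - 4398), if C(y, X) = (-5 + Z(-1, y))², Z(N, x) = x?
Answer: I*√156678/6 ≈ 65.971*I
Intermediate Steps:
m(w) = 1/(2*w)
C(y, X) = (-5 + y)²
√((m(-3)*19 + C(-2, -5)) - 4398) = √((((½)/(-3))*19 + (-5 - 2)²) - 4398) = √((((½)*(-⅓))*19 + (-7)²) - 4398) = √((-⅙*19 + 49) - 4398) = √((-19/6 + 49) - 4398) = √(275/6 - 4398) = √(-26113/6) = I*√156678/6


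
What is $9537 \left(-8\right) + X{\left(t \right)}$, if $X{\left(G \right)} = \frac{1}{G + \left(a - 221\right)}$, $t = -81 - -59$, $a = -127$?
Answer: $- \frac{28229521}{370} \approx -76296.0$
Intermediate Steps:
$t = -22$ ($t = -81 + 59 = -22$)
$X{\left(G \right)} = \frac{1}{-348 + G}$ ($X{\left(G \right)} = \frac{1}{G - 348} = \frac{1}{-348 + G}$)
$9537 \left(-8\right) + X{\left(t \right)} = 9537 \left(-8\right) + \frac{1}{-348 - 22} = -76296 + \frac{1}{-370} = -76296 - \frac{1}{370} = - \frac{28229521}{370}$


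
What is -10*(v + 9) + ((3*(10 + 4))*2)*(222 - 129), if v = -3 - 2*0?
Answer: 7752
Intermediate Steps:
v = -3 (v = -3 + 0 = -3)
-10*(v + 9) + ((3*(10 + 4))*2)*(222 - 129) = -10*(-3 + 9) + ((3*(10 + 4))*2)*(222 - 129) = -10*6 + ((3*14)*2)*93 = -60 + (42*2)*93 = -60 + 84*93 = -60 + 7812 = 7752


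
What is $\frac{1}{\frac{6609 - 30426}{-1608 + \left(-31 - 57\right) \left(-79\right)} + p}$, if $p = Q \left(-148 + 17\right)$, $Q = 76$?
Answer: $- \frac{5344}{53228681} \approx -0.0001004$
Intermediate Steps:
$p = -9956$ ($p = 76 \left(-148 + 17\right) = 76 \left(-131\right) = -9956$)
$\frac{1}{\frac{6609 - 30426}{-1608 + \left(-31 - 57\right) \left(-79\right)} + p} = \frac{1}{\frac{6609 - 30426}{-1608 + \left(-31 - 57\right) \left(-79\right)} - 9956} = \frac{1}{- \frac{23817}{-1608 - -6952} - 9956} = \frac{1}{- \frac{23817}{-1608 + 6952} - 9956} = \frac{1}{- \frac{23817}{5344} - 9956} = \frac{1}{- \frac{53228681}{5344}} = - \frac{5344}{53228681}$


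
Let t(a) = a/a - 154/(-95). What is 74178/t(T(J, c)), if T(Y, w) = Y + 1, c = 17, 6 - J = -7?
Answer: 2348970/83 ≈ 28301.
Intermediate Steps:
J = 13 (J = 6 - 1*(-7) = 6 + 7 = 13)
T(Y, w) = 1 + Y
t(a) = 249/95 (t(a) = 1 - 154*(-1/95) = 1 + 154/95 = 249/95)
74178/t(T(J, c)) = 74178/(249/95) = 74178*(95/249) = 2348970/83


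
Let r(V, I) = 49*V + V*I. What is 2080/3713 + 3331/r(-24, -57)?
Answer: 12767363/712896 ≈ 17.909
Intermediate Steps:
r(V, I) = 49*V + I*V
2080/3713 + 3331/r(-24, -57) = 2080/3713 + 3331/((-24*(49 - 57))) = 2080*(1/3713) + 3331/((-24*(-8))) = 2080/3713 + 3331/192 = 12767363/712896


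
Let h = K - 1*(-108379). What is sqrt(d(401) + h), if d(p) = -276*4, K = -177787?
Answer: 4*I*sqrt(4407) ≈ 265.54*I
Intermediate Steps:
d(p) = -1104
h = -69408 (h = -177787 - 1*(-108379) = -177787 + 108379 = -69408)
sqrt(d(401) + h) = sqrt(-1104 - 69408) = sqrt(-70512) = 4*I*sqrt(4407)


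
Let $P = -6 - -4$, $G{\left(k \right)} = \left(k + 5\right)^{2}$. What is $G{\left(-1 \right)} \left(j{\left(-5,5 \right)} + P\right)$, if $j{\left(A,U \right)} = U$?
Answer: $48$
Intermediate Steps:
$G{\left(k \right)} = \left(5 + k\right)^{2}$
$P = -2$ ($P = -6 + 4 = -2$)
$G{\left(-1 \right)} \left(j{\left(-5,5 \right)} + P\right) = \left(5 - 1\right)^{2} \left(5 - 2\right) = 4^{2} \cdot 3 = 16 \cdot 3 = 48$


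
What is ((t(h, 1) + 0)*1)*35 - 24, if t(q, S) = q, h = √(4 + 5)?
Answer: 81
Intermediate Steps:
h = 3 (h = √9 = 3)
((t(h, 1) + 0)*1)*35 - 24 = ((3 + 0)*1)*35 - 24 = (3*1)*35 - 24 = 3*35 - 24 = 105 - 24 = 81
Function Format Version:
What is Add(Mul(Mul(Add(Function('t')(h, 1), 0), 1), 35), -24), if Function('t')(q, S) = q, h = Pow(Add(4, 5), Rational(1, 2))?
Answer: 81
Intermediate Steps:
h = 3 (h = Pow(9, Rational(1, 2)) = 3)
Add(Mul(Mul(Add(Function('t')(h, 1), 0), 1), 35), -24) = Add(Mul(Mul(Add(3, 0), 1), 35), -24) = Add(Mul(Mul(3, 1), 35), -24) = Add(Mul(3, 35), -24) = Add(105, -24) = 81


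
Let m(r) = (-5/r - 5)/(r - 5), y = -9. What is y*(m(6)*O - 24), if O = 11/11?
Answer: 537/2 ≈ 268.50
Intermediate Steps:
O = 1 (O = 11*(1/11) = 1)
m(r) = (-5 - 5/r)/(-5 + r)
y*(m(6)*O - 24) = -9*((5*(-1 - 1*6)/(6*(-5 + 6)))*1 - 24) = -9*((5*(1/6)*(-1 - 6)/1)*1 - 24) = -9*((5*(1/6)*1*(-7))*1 - 24) = -9*(-35/6*1 - 24) = -9*(-35/6 - 24) = -9*(-179/6) = 537/2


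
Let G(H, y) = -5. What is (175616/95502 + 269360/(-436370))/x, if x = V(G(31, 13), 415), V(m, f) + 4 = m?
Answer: -231405160/1704853953 ≈ -0.13573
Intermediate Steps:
V(m, f) = -4 + m
x = -9 (x = -4 - 5 = -9)
(175616/95502 + 269360/(-436370))/x = (175616/95502 + 269360/(-436370))/(-9) = (175616*(1/95502) + 269360*(-1/436370))*(-⅑) = (87808/47751 - 26936/43637)*(-⅑) = (231405160/189428217)*(-⅑) = -231405160/1704853953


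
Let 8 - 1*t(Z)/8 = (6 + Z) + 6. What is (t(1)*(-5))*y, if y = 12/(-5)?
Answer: -480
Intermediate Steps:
y = -12/5 (y = 12*(-⅕) = -12/5 ≈ -2.4000)
t(Z) = -32 - 8*Z (t(Z) = 64 - 8*((6 + Z) + 6) = 64 - 8*(12 + Z) = 64 + (-96 - 8*Z) = -32 - 8*Z)
(t(1)*(-5))*y = ((-32 - 8*1)*(-5))*(-12/5) = ((-32 - 8)*(-5))*(-12/5) = -40*(-5)*(-12/5) = 200*(-12/5) = -480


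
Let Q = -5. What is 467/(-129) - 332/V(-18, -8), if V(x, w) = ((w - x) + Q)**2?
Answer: -54503/3225 ≈ -16.900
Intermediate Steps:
V(x, w) = (-5 + w - x)**2 (V(x, w) = ((w - x) - 5)**2 = (-5 + w - x)**2)
467/(-129) - 332/V(-18, -8) = 467/(-129) - 332/(5 - 18 - 1*(-8))**2 = 467*(-1/129) - 332/(5 - 18 + 8)**2 = -467/129 - 332/((-5)**2) = -467/129 - 332/25 = -54503/3225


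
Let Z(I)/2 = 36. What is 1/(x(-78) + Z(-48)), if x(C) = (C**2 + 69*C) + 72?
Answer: 1/846 ≈ 0.0011820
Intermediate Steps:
x(C) = 72 + C**2 + 69*C
Z(I) = 72 (Z(I) = 2*36 = 72)
1/(x(-78) + Z(-48)) = 1/((72 + (-78)**2 + 69*(-78)) + 72) = 1/((72 + 6084 - 5382) + 72) = 1/(774 + 72) = 1/846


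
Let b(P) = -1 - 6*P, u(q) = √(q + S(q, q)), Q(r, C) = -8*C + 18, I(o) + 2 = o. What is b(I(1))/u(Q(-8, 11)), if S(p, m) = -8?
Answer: -5*I*√78/78 ≈ -0.56614*I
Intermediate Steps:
I(o) = -2 + o
Q(r, C) = 18 - 8*C
u(q) = √(-8 + q) (u(q) = √(q - 8) = √(-8 + q))
b(I(1))/u(Q(-8, 11)) = (-1 - 6*(-2 + 1))/(√(-8 + (18 - 8*11))) = (-1 - 6*(-1))/(√(-8 + (18 - 88))) = (-1 + 6)/(√(-8 - 70)) = 5/(√(-78)) = 5/((I*√78)) = 5*(-I*√78/78) = -5*I*√78/78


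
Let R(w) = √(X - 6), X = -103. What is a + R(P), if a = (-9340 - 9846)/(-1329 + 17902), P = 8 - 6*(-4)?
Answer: -19186/16573 + I*√109 ≈ -1.1577 + 10.44*I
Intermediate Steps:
P = 32 (P = 8 + 24 = 32)
R(w) = I*√109 (R(w) = √(-103 - 6) = √(-109) = I*√109)
a = -19186/16573 ≈ -1.1577
a + R(P) = -19186/16573 + I*√109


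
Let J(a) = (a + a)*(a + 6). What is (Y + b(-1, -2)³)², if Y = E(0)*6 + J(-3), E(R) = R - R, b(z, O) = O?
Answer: 676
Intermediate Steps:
E(R) = 0
J(a) = 2*a*(6 + a) (J(a) = (2*a)*(6 + a) = 2*a*(6 + a))
Y = -18 (Y = 0*6 + 2*(-3)*(6 - 3) = 0 + 2*(-3)*3 = 0 - 18 = -18)
(Y + b(-1, -2)³)² = (-18 + (-2)³)² = (-18 - 8)² = (-26)² = 676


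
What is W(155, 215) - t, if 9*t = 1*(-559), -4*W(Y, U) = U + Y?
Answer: -547/18 ≈ -30.389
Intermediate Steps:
W(Y, U) = -U/4 - Y/4 (W(Y, U) = -(U + Y)/4 = -U/4 - Y/4)
t = -559/9 (t = (1*(-559))/9 = (⅑)*(-559) = -559/9 ≈ -62.111)
W(155, 215) - t = (-¼*215 - ¼*155) - 1*(-559/9) = (-215/4 - 155/4) + 559/9 = -185/2 + 559/9 = -547/18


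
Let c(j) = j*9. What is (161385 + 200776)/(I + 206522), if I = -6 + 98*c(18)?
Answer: 362161/222392 ≈ 1.6285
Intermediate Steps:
c(j) = 9*j
I = 15870 (I = -6 + 98*(9*18) = -6 + 98*162 = -6 + 15876 = 15870)
(161385 + 200776)/(I + 206522) = (161385 + 200776)/(15870 + 206522) = 362161/222392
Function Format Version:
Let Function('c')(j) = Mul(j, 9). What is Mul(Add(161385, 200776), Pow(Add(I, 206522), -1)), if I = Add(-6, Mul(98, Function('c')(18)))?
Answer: Rational(362161, 222392) ≈ 1.6285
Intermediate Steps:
Function('c')(j) = Mul(9, j)
I = 15870 (I = Add(-6, Mul(98, Mul(9, 18))) = Add(-6, Mul(98, 162)) = Add(-6, 15876) = 15870)
Mul(Add(161385, 200776), Pow(Add(I, 206522), -1)) = Mul(Add(161385, 200776), Pow(Add(15870, 206522), -1)) = Mul(362161, Pow(222392, -1)) = Mul(362161, Rational(1, 222392)) = Rational(362161, 222392)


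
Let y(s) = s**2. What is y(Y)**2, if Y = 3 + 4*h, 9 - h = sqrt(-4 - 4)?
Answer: 1161697 - 1738464*I*sqrt(2) ≈ 1.1617e+6 - 2.4586e+6*I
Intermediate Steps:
h = 9 - 2*I*sqrt(2) (h = 9 - sqrt(-4 - 4) = 9 - sqrt(-8) = 9 - 2*I*sqrt(2) ≈ 9.0 - 2.8284*I)
Y = 39 - 8*I*sqrt(2) (Y = 3 + 4*(9 - 2*I*sqrt(2)) = 3 + (36 - 8*I*sqrt(2)) = 39 - 8*I*sqrt(2) ≈ 39.0 - 11.314*I)
y(Y)**2 = ((39 - 8*I*sqrt(2))**2)**2 = (39 - 8*I*sqrt(2))**4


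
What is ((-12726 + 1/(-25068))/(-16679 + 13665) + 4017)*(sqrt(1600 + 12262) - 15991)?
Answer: -4858437711530023/75554952 + 303823257553*sqrt(13862)/75554952 ≈ -6.3830e+7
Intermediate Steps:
((-12726 + 1/(-25068))/(-16679 + 13665) + 4017)*(sqrt(1600 + 12262) - 15991) = ((-12726 - 1/25068)/(-3014) + 4017)*(sqrt(13862) - 15991) = (-319015369/25068*(-1/3014) + 4017)*(-15991 + sqrt(13862)) = (319015369/75554952 + 4017)*(-15991 + sqrt(13862)) = 303823257553*(-15991 + sqrt(13862))/75554952 = -4858437711530023/75554952 + 303823257553*sqrt(13862)/75554952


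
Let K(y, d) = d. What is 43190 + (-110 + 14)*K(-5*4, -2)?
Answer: 43382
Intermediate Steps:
43190 + (-110 + 14)*K(-5*4, -2) = 43190 + (-110 + 14)*(-2) = 43190 - 96*(-2) = 43190 + 192 = 43382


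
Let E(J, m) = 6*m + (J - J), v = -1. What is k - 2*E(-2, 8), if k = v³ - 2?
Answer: -99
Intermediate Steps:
E(J, m) = 6*m (E(J, m) = 6*m + 0 = 6*m)
k = -3 (k = (-1)³ - 2 = -1 - 2 = -3)
k - 2*E(-2, 8) = -3 - 12*8 = -3 - 2*48 = -3 - 96 = -99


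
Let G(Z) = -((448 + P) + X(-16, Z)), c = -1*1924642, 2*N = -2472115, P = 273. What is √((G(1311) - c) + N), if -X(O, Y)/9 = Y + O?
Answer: √2798074/2 ≈ 836.37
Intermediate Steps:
N = -2472115/2 (N = (½)*(-2472115) = -2472115/2 ≈ -1.2361e+6)
X(O, Y) = -9*O - 9*Y (X(O, Y) = -9*(Y + O) = -9*(O + Y) = -9*O - 9*Y)
c = -1924642
G(Z) = -865 + 9*Z (G(Z) = -((448 + 273) + (-9*(-16) - 9*Z)) = -(721 + (144 - 9*Z)) = -(865 - 9*Z) = -865 + 9*Z)
√((G(1311) - c) + N) = √(((-865 + 9*1311) - 1*(-1924642)) - 2472115/2) = √(((-865 + 11799) + 1924642) - 2472115/2) = √((10934 + 1924642) - 2472115/2) = √(1935576 - 2472115/2) = √(1399037/2) = √2798074/2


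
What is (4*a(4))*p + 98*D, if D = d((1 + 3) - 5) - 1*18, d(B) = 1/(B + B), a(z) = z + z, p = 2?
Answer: -1749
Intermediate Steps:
a(z) = 2*z
d(B) = 1/(2*B)
D = -37/2 (D = 1/(2*((1 + 3) - 5)) - 1*18 = 1/(2*(4 - 5)) - 18 = (1/2)/(-1) - 18 = (1/2)*(-1) - 18 = -1/2 - 18 = -37/2 ≈ -18.500)
(4*a(4))*p + 98*D = (4*(2*4))*2 + 98*(-37/2) = (4*8)*2 - 1813 = 32*2 - 1813 = 64 - 1813 = -1749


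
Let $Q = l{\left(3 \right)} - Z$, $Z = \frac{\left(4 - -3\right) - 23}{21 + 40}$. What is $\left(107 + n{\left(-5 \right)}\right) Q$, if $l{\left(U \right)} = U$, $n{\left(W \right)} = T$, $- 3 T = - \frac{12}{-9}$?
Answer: $\frac{190841}{549} \approx 347.62$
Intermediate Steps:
$T = - \frac{4}{9}$ ($T = - \frac{\left(-12\right) \frac{1}{-9}}{3} = - \frac{\left(-12\right) \left(- \frac{1}{9}\right)}{3} = \left(- \frac{1}{3}\right) \frac{4}{3} = - \frac{4}{9} \approx -0.44444$)
$Z = - \frac{16}{61}$ ($Z = \frac{\left(4 + 3\right) - 23}{61} = \left(7 - 23\right) \frac{1}{61} = \left(-16\right) \frac{1}{61} = - \frac{16}{61} \approx -0.2623$)
$n{\left(W \right)} = - \frac{4}{9}$
$Q = \frac{199}{61}$ ($Q = 3 - - \frac{16}{61} = 3 + \frac{16}{61} = \frac{199}{61} \approx 3.2623$)
$\left(107 + n{\left(-5 \right)}\right) Q = \left(107 - \frac{4}{9}\right) \frac{199}{61} = \frac{959}{9} \cdot \frac{199}{61} = \frac{190841}{549}$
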